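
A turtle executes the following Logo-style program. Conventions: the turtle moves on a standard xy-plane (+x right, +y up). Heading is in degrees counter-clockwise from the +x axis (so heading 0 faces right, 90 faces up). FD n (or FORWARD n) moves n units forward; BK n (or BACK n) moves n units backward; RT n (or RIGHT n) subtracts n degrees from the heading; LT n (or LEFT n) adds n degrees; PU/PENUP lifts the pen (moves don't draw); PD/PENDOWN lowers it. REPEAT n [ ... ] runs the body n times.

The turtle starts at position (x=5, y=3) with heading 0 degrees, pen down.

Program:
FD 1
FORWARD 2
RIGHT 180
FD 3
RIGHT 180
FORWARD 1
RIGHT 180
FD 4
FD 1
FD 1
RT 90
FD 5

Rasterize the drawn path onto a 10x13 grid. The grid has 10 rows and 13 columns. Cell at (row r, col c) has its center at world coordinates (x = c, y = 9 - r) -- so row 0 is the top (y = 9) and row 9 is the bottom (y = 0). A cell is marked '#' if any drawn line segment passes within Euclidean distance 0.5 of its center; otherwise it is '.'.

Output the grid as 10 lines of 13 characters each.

Answer: .............
#............
#............
#............
#............
#............
#########....
.............
.............
.............

Derivation:
Segment 0: (5,3) -> (6,3)
Segment 1: (6,3) -> (8,3)
Segment 2: (8,3) -> (5,3)
Segment 3: (5,3) -> (6,3)
Segment 4: (6,3) -> (2,3)
Segment 5: (2,3) -> (1,3)
Segment 6: (1,3) -> (0,3)
Segment 7: (0,3) -> (-0,8)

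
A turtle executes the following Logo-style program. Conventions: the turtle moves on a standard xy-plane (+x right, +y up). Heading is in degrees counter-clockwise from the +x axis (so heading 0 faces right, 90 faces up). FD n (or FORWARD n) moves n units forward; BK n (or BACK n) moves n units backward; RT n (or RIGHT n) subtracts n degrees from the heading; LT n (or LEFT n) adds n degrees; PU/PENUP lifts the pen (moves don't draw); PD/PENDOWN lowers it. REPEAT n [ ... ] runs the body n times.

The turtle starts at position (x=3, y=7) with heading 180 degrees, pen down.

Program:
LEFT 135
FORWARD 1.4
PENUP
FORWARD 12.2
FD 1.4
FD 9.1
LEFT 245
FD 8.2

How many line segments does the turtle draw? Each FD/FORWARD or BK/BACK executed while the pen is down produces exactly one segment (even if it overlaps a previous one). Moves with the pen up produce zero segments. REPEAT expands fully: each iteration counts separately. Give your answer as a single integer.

Answer: 1

Derivation:
Executing turtle program step by step:
Start: pos=(3,7), heading=180, pen down
LT 135: heading 180 -> 315
FD 1.4: (3,7) -> (3.99,6.01) [heading=315, draw]
PU: pen up
FD 12.2: (3.99,6.01) -> (12.617,-2.617) [heading=315, move]
FD 1.4: (12.617,-2.617) -> (13.607,-3.607) [heading=315, move]
FD 9.1: (13.607,-3.607) -> (20.041,-10.041) [heading=315, move]
LT 245: heading 315 -> 200
FD 8.2: (20.041,-10.041) -> (12.336,-12.846) [heading=200, move]
Final: pos=(12.336,-12.846), heading=200, 1 segment(s) drawn
Segments drawn: 1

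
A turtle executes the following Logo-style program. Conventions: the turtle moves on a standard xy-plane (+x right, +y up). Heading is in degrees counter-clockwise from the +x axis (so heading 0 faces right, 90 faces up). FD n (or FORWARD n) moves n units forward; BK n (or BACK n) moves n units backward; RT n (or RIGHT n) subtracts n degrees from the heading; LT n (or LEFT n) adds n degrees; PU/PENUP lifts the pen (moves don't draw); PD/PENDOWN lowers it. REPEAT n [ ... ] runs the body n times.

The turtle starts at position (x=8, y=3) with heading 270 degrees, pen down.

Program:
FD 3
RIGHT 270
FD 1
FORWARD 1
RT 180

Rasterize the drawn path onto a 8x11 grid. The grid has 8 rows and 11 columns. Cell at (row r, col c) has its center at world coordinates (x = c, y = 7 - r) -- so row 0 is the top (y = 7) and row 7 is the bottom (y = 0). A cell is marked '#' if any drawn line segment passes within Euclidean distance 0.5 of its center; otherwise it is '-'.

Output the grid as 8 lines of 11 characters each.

Answer: -----------
-----------
-----------
-----------
--------#--
--------#--
--------#--
--------###

Derivation:
Segment 0: (8,3) -> (8,0)
Segment 1: (8,0) -> (9,0)
Segment 2: (9,0) -> (10,0)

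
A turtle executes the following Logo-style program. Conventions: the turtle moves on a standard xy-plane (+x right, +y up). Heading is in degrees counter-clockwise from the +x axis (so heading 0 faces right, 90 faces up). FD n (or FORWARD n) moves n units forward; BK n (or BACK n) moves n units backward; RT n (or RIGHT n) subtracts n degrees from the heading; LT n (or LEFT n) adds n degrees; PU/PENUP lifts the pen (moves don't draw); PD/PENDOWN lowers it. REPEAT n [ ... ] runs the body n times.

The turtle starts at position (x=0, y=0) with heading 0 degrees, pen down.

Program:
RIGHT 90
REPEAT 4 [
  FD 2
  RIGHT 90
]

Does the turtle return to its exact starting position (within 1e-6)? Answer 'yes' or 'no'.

Answer: yes

Derivation:
Executing turtle program step by step:
Start: pos=(0,0), heading=0, pen down
RT 90: heading 0 -> 270
REPEAT 4 [
  -- iteration 1/4 --
  FD 2: (0,0) -> (0,-2) [heading=270, draw]
  RT 90: heading 270 -> 180
  -- iteration 2/4 --
  FD 2: (0,-2) -> (-2,-2) [heading=180, draw]
  RT 90: heading 180 -> 90
  -- iteration 3/4 --
  FD 2: (-2,-2) -> (-2,0) [heading=90, draw]
  RT 90: heading 90 -> 0
  -- iteration 4/4 --
  FD 2: (-2,0) -> (0,0) [heading=0, draw]
  RT 90: heading 0 -> 270
]
Final: pos=(0,0), heading=270, 4 segment(s) drawn

Start position: (0, 0)
Final position: (0, 0)
Distance = 0; < 1e-6 -> CLOSED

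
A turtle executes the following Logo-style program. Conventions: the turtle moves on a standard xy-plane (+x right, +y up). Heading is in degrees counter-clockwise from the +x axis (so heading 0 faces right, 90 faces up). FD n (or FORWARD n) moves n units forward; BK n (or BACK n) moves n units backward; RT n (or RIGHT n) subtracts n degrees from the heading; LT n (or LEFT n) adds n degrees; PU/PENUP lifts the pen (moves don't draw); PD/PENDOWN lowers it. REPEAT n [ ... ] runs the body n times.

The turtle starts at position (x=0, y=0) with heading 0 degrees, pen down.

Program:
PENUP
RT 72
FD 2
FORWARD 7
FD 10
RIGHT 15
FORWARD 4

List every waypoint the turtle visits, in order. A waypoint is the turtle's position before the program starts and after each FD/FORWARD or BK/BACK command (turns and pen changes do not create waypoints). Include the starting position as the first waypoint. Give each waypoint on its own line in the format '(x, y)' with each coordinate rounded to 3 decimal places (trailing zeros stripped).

Answer: (0, 0)
(0.618, -1.902)
(2.781, -8.56)
(5.871, -18.07)
(6.081, -22.065)

Derivation:
Executing turtle program step by step:
Start: pos=(0,0), heading=0, pen down
PU: pen up
RT 72: heading 0 -> 288
FD 2: (0,0) -> (0.618,-1.902) [heading=288, move]
FD 7: (0.618,-1.902) -> (2.781,-8.56) [heading=288, move]
FD 10: (2.781,-8.56) -> (5.871,-18.07) [heading=288, move]
RT 15: heading 288 -> 273
FD 4: (5.871,-18.07) -> (6.081,-22.065) [heading=273, move]
Final: pos=(6.081,-22.065), heading=273, 0 segment(s) drawn
Waypoints (5 total):
(0, 0)
(0.618, -1.902)
(2.781, -8.56)
(5.871, -18.07)
(6.081, -22.065)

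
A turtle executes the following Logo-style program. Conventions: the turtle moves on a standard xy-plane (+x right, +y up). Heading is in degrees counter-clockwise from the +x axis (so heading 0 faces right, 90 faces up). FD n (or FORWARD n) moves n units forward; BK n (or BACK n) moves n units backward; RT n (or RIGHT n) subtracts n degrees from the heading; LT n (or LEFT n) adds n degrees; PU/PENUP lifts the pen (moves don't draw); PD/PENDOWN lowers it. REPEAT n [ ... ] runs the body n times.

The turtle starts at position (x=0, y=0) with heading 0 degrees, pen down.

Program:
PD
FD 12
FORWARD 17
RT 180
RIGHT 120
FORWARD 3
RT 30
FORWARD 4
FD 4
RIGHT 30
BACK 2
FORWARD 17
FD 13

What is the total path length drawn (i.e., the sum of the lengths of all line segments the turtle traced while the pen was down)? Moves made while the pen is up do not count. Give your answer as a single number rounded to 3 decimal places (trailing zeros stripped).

Executing turtle program step by step:
Start: pos=(0,0), heading=0, pen down
PD: pen down
FD 12: (0,0) -> (12,0) [heading=0, draw]
FD 17: (12,0) -> (29,0) [heading=0, draw]
RT 180: heading 0 -> 180
RT 120: heading 180 -> 60
FD 3: (29,0) -> (30.5,2.598) [heading=60, draw]
RT 30: heading 60 -> 30
FD 4: (30.5,2.598) -> (33.964,4.598) [heading=30, draw]
FD 4: (33.964,4.598) -> (37.428,6.598) [heading=30, draw]
RT 30: heading 30 -> 0
BK 2: (37.428,6.598) -> (35.428,6.598) [heading=0, draw]
FD 17: (35.428,6.598) -> (52.428,6.598) [heading=0, draw]
FD 13: (52.428,6.598) -> (65.428,6.598) [heading=0, draw]
Final: pos=(65.428,6.598), heading=0, 8 segment(s) drawn

Segment lengths:
  seg 1: (0,0) -> (12,0), length = 12
  seg 2: (12,0) -> (29,0), length = 17
  seg 3: (29,0) -> (30.5,2.598), length = 3
  seg 4: (30.5,2.598) -> (33.964,4.598), length = 4
  seg 5: (33.964,4.598) -> (37.428,6.598), length = 4
  seg 6: (37.428,6.598) -> (35.428,6.598), length = 2
  seg 7: (35.428,6.598) -> (52.428,6.598), length = 17
  seg 8: (52.428,6.598) -> (65.428,6.598), length = 13
Total = 72

Answer: 72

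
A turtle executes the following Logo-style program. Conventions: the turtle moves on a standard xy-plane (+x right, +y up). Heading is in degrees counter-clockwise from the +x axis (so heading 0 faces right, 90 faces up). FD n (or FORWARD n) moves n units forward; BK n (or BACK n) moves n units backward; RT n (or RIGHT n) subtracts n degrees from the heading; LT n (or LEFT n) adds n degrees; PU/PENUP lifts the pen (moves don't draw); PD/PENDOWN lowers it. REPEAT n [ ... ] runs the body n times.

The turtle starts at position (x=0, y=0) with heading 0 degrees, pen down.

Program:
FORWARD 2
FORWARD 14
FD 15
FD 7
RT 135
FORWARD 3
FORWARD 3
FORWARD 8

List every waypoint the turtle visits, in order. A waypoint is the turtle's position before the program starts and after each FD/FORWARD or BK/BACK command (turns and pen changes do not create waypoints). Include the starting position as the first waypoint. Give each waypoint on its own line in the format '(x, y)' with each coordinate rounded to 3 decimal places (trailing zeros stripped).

Answer: (0, 0)
(2, 0)
(16, 0)
(31, 0)
(38, 0)
(35.879, -2.121)
(33.757, -4.243)
(28.101, -9.899)

Derivation:
Executing turtle program step by step:
Start: pos=(0,0), heading=0, pen down
FD 2: (0,0) -> (2,0) [heading=0, draw]
FD 14: (2,0) -> (16,0) [heading=0, draw]
FD 15: (16,0) -> (31,0) [heading=0, draw]
FD 7: (31,0) -> (38,0) [heading=0, draw]
RT 135: heading 0 -> 225
FD 3: (38,0) -> (35.879,-2.121) [heading=225, draw]
FD 3: (35.879,-2.121) -> (33.757,-4.243) [heading=225, draw]
FD 8: (33.757,-4.243) -> (28.101,-9.899) [heading=225, draw]
Final: pos=(28.101,-9.899), heading=225, 7 segment(s) drawn
Waypoints (8 total):
(0, 0)
(2, 0)
(16, 0)
(31, 0)
(38, 0)
(35.879, -2.121)
(33.757, -4.243)
(28.101, -9.899)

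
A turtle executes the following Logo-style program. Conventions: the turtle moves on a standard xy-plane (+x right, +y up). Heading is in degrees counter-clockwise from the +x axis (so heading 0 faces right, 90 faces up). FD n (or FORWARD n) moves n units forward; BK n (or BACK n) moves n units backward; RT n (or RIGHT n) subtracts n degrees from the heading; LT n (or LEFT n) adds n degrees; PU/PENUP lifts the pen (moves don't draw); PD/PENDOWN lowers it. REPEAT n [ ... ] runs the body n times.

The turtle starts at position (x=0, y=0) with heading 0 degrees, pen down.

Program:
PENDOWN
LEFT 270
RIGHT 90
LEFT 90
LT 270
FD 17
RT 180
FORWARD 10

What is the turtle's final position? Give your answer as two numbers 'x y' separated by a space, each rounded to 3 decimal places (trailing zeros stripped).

Executing turtle program step by step:
Start: pos=(0,0), heading=0, pen down
PD: pen down
LT 270: heading 0 -> 270
RT 90: heading 270 -> 180
LT 90: heading 180 -> 270
LT 270: heading 270 -> 180
FD 17: (0,0) -> (-17,0) [heading=180, draw]
RT 180: heading 180 -> 0
FD 10: (-17,0) -> (-7,0) [heading=0, draw]
Final: pos=(-7,0), heading=0, 2 segment(s) drawn

Answer: -7 0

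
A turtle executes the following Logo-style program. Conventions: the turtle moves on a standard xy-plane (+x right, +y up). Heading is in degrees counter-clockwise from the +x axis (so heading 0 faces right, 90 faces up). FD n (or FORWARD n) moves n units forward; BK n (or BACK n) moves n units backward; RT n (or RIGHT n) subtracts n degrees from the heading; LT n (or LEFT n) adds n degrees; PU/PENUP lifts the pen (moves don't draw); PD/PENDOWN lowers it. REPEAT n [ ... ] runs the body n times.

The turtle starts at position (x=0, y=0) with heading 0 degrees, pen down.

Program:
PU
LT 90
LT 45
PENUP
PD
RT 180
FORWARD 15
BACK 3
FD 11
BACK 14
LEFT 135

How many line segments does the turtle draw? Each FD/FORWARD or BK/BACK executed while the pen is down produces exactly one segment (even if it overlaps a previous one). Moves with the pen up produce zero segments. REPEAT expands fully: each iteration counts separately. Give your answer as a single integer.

Answer: 4

Derivation:
Executing turtle program step by step:
Start: pos=(0,0), heading=0, pen down
PU: pen up
LT 90: heading 0 -> 90
LT 45: heading 90 -> 135
PU: pen up
PD: pen down
RT 180: heading 135 -> 315
FD 15: (0,0) -> (10.607,-10.607) [heading=315, draw]
BK 3: (10.607,-10.607) -> (8.485,-8.485) [heading=315, draw]
FD 11: (8.485,-8.485) -> (16.263,-16.263) [heading=315, draw]
BK 14: (16.263,-16.263) -> (6.364,-6.364) [heading=315, draw]
LT 135: heading 315 -> 90
Final: pos=(6.364,-6.364), heading=90, 4 segment(s) drawn
Segments drawn: 4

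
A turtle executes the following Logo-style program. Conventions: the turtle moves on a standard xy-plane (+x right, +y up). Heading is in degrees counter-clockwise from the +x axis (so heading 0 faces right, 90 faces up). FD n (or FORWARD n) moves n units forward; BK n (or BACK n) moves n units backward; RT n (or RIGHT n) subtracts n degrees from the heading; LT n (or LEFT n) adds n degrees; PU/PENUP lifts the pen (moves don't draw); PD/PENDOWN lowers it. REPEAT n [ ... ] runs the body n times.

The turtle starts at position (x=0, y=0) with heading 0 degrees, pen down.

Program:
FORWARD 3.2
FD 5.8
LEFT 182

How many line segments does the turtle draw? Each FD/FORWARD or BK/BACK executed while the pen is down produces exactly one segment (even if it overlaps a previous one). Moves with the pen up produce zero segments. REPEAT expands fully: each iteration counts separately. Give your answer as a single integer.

Executing turtle program step by step:
Start: pos=(0,0), heading=0, pen down
FD 3.2: (0,0) -> (3.2,0) [heading=0, draw]
FD 5.8: (3.2,0) -> (9,0) [heading=0, draw]
LT 182: heading 0 -> 182
Final: pos=(9,0), heading=182, 2 segment(s) drawn
Segments drawn: 2

Answer: 2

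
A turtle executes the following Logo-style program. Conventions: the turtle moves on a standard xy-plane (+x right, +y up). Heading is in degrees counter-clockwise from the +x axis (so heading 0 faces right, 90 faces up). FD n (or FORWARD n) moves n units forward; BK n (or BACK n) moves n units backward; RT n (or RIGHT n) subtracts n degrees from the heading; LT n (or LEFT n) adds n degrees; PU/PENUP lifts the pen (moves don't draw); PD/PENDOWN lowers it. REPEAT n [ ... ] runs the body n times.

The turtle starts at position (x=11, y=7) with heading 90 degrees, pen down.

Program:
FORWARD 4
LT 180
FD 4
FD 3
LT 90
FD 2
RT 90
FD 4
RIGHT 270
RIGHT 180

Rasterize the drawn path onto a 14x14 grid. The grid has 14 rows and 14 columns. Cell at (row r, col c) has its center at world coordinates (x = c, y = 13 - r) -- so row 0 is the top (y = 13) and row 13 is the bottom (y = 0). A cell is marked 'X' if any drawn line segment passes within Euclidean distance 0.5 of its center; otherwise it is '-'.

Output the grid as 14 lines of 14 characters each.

Segment 0: (11,7) -> (11,11)
Segment 1: (11,11) -> (11,7)
Segment 2: (11,7) -> (11,4)
Segment 3: (11,4) -> (13,4)
Segment 4: (13,4) -> (13,-0)

Answer: --------------
--------------
-----------X--
-----------X--
-----------X--
-----------X--
-----------X--
-----------X--
-----------X--
-----------XXX
-------------X
-------------X
-------------X
-------------X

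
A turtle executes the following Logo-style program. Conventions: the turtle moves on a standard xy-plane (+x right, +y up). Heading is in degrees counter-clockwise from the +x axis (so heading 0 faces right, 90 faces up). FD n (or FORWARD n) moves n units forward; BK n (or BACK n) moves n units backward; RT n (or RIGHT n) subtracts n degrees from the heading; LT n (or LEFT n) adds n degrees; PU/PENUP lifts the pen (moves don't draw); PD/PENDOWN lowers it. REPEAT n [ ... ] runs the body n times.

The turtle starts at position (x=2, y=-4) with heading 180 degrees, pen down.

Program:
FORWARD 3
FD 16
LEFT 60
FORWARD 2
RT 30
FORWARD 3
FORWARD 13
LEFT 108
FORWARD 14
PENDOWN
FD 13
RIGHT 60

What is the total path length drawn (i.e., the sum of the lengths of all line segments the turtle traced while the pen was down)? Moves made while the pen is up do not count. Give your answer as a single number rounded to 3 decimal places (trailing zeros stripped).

Answer: 64

Derivation:
Executing turtle program step by step:
Start: pos=(2,-4), heading=180, pen down
FD 3: (2,-4) -> (-1,-4) [heading=180, draw]
FD 16: (-1,-4) -> (-17,-4) [heading=180, draw]
LT 60: heading 180 -> 240
FD 2: (-17,-4) -> (-18,-5.732) [heading=240, draw]
RT 30: heading 240 -> 210
FD 3: (-18,-5.732) -> (-20.598,-7.232) [heading=210, draw]
FD 13: (-20.598,-7.232) -> (-31.856,-13.732) [heading=210, draw]
LT 108: heading 210 -> 318
FD 14: (-31.856,-13.732) -> (-21.452,-23.1) [heading=318, draw]
PD: pen down
FD 13: (-21.452,-23.1) -> (-11.791,-31.799) [heading=318, draw]
RT 60: heading 318 -> 258
Final: pos=(-11.791,-31.799), heading=258, 7 segment(s) drawn

Segment lengths:
  seg 1: (2,-4) -> (-1,-4), length = 3
  seg 2: (-1,-4) -> (-17,-4), length = 16
  seg 3: (-17,-4) -> (-18,-5.732), length = 2
  seg 4: (-18,-5.732) -> (-20.598,-7.232), length = 3
  seg 5: (-20.598,-7.232) -> (-31.856,-13.732), length = 13
  seg 6: (-31.856,-13.732) -> (-21.452,-23.1), length = 14
  seg 7: (-21.452,-23.1) -> (-11.791,-31.799), length = 13
Total = 64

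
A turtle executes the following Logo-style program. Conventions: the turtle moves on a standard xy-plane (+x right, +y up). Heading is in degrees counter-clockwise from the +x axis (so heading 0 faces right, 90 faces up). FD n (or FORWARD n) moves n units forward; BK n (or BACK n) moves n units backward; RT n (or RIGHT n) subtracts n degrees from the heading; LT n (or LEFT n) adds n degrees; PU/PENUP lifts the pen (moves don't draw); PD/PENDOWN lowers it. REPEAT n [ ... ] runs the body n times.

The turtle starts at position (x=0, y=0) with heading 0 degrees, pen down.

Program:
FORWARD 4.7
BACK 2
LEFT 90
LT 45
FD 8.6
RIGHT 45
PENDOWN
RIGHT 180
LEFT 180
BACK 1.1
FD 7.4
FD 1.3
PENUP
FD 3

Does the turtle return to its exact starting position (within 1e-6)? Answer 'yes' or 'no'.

Answer: no

Derivation:
Executing turtle program step by step:
Start: pos=(0,0), heading=0, pen down
FD 4.7: (0,0) -> (4.7,0) [heading=0, draw]
BK 2: (4.7,0) -> (2.7,0) [heading=0, draw]
LT 90: heading 0 -> 90
LT 45: heading 90 -> 135
FD 8.6: (2.7,0) -> (-3.381,6.081) [heading=135, draw]
RT 45: heading 135 -> 90
PD: pen down
RT 180: heading 90 -> 270
LT 180: heading 270 -> 90
BK 1.1: (-3.381,6.081) -> (-3.381,4.981) [heading=90, draw]
FD 7.4: (-3.381,4.981) -> (-3.381,12.381) [heading=90, draw]
FD 1.3: (-3.381,12.381) -> (-3.381,13.681) [heading=90, draw]
PU: pen up
FD 3: (-3.381,13.681) -> (-3.381,16.681) [heading=90, move]
Final: pos=(-3.381,16.681), heading=90, 6 segment(s) drawn

Start position: (0, 0)
Final position: (-3.381, 16.681)
Distance = 17.02; >= 1e-6 -> NOT closed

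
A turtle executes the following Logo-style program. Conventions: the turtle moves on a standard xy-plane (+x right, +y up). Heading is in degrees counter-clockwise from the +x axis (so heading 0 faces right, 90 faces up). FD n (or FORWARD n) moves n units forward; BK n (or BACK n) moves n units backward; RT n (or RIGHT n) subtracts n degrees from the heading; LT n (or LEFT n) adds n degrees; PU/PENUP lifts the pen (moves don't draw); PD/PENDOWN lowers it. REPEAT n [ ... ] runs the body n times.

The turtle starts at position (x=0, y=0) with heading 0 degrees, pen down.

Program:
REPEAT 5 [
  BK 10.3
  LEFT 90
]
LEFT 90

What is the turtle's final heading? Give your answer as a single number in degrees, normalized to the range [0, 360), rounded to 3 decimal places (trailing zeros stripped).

Answer: 180

Derivation:
Executing turtle program step by step:
Start: pos=(0,0), heading=0, pen down
REPEAT 5 [
  -- iteration 1/5 --
  BK 10.3: (0,0) -> (-10.3,0) [heading=0, draw]
  LT 90: heading 0 -> 90
  -- iteration 2/5 --
  BK 10.3: (-10.3,0) -> (-10.3,-10.3) [heading=90, draw]
  LT 90: heading 90 -> 180
  -- iteration 3/5 --
  BK 10.3: (-10.3,-10.3) -> (0,-10.3) [heading=180, draw]
  LT 90: heading 180 -> 270
  -- iteration 4/5 --
  BK 10.3: (0,-10.3) -> (0,0) [heading=270, draw]
  LT 90: heading 270 -> 0
  -- iteration 5/5 --
  BK 10.3: (0,0) -> (-10.3,0) [heading=0, draw]
  LT 90: heading 0 -> 90
]
LT 90: heading 90 -> 180
Final: pos=(-10.3,0), heading=180, 5 segment(s) drawn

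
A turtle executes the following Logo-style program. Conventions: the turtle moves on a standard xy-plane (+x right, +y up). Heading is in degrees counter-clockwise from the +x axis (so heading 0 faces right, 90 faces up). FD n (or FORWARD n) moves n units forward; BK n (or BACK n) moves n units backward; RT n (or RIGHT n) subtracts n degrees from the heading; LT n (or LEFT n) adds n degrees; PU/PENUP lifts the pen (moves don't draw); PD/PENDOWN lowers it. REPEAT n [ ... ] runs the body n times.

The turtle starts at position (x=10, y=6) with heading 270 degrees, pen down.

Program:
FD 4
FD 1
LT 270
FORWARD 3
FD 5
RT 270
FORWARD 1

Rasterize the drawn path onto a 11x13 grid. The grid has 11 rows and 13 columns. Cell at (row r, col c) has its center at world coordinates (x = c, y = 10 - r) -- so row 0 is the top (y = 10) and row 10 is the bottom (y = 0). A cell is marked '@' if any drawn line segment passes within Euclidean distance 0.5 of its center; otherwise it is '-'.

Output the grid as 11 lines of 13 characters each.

Answer: -------------
-------------
-------------
-------------
----------@--
----------@--
----------@--
----------@--
----------@--
--@@@@@@@@@--
--@----------

Derivation:
Segment 0: (10,6) -> (10,2)
Segment 1: (10,2) -> (10,1)
Segment 2: (10,1) -> (7,1)
Segment 3: (7,1) -> (2,1)
Segment 4: (2,1) -> (2,0)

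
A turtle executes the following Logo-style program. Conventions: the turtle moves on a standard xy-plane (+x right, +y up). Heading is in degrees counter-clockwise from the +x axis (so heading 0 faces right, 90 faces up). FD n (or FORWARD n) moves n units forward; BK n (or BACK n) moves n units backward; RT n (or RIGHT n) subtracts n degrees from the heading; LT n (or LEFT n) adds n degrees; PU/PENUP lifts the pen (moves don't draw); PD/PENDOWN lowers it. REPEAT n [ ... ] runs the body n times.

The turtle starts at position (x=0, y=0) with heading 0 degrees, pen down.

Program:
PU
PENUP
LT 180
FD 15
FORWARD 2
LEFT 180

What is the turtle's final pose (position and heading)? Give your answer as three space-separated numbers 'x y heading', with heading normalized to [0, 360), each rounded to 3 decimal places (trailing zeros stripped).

Answer: -17 0 0

Derivation:
Executing turtle program step by step:
Start: pos=(0,0), heading=0, pen down
PU: pen up
PU: pen up
LT 180: heading 0 -> 180
FD 15: (0,0) -> (-15,0) [heading=180, move]
FD 2: (-15,0) -> (-17,0) [heading=180, move]
LT 180: heading 180 -> 0
Final: pos=(-17,0), heading=0, 0 segment(s) drawn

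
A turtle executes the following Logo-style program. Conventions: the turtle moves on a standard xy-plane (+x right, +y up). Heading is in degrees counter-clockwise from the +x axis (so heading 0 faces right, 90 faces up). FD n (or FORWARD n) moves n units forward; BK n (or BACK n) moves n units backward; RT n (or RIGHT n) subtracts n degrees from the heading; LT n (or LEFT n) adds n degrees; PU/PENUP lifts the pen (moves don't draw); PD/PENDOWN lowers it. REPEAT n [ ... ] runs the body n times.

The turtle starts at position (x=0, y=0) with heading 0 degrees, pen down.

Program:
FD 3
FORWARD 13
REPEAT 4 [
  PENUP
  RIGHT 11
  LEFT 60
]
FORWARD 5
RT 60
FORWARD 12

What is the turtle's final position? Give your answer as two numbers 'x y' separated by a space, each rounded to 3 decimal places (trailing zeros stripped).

Answer: 2.562 6.958

Derivation:
Executing turtle program step by step:
Start: pos=(0,0), heading=0, pen down
FD 3: (0,0) -> (3,0) [heading=0, draw]
FD 13: (3,0) -> (16,0) [heading=0, draw]
REPEAT 4 [
  -- iteration 1/4 --
  PU: pen up
  RT 11: heading 0 -> 349
  LT 60: heading 349 -> 49
  -- iteration 2/4 --
  PU: pen up
  RT 11: heading 49 -> 38
  LT 60: heading 38 -> 98
  -- iteration 3/4 --
  PU: pen up
  RT 11: heading 98 -> 87
  LT 60: heading 87 -> 147
  -- iteration 4/4 --
  PU: pen up
  RT 11: heading 147 -> 136
  LT 60: heading 136 -> 196
]
FD 5: (16,0) -> (11.194,-1.378) [heading=196, move]
RT 60: heading 196 -> 136
FD 12: (11.194,-1.378) -> (2.562,6.958) [heading=136, move]
Final: pos=(2.562,6.958), heading=136, 2 segment(s) drawn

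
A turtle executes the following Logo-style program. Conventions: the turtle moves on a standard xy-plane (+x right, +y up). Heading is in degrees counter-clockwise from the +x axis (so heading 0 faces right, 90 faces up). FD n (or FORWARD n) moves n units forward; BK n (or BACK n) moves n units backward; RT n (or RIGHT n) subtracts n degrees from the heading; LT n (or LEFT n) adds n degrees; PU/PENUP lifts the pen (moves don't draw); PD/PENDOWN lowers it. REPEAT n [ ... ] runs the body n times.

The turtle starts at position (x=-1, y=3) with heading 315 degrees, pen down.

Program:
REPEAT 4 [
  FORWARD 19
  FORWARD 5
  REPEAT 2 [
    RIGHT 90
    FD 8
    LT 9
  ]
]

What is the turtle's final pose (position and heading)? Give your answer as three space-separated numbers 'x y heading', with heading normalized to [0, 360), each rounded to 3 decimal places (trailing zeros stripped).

Answer: -9.197 -4.41 27

Derivation:
Executing turtle program step by step:
Start: pos=(-1,3), heading=315, pen down
REPEAT 4 [
  -- iteration 1/4 --
  FD 19: (-1,3) -> (12.435,-10.435) [heading=315, draw]
  FD 5: (12.435,-10.435) -> (15.971,-13.971) [heading=315, draw]
  REPEAT 2 [
    -- iteration 1/2 --
    RT 90: heading 315 -> 225
    FD 8: (15.971,-13.971) -> (10.314,-19.627) [heading=225, draw]
    LT 9: heading 225 -> 234
    -- iteration 2/2 --
    RT 90: heading 234 -> 144
    FD 8: (10.314,-19.627) -> (3.842,-14.925) [heading=144, draw]
    LT 9: heading 144 -> 153
  ]
  -- iteration 2/4 --
  FD 19: (3.842,-14.925) -> (-13.088,-6.299) [heading=153, draw]
  FD 5: (-13.088,-6.299) -> (-17.543,-4.029) [heading=153, draw]
  REPEAT 2 [
    -- iteration 1/2 --
    RT 90: heading 153 -> 63
    FD 8: (-17.543,-4.029) -> (-13.911,3.099) [heading=63, draw]
    LT 9: heading 63 -> 72
    -- iteration 2/2 --
    RT 90: heading 72 -> 342
    FD 8: (-13.911,3.099) -> (-6.302,0.627) [heading=342, draw]
    LT 9: heading 342 -> 351
  ]
  -- iteration 3/4 --
  FD 19: (-6.302,0.627) -> (12.464,-2.346) [heading=351, draw]
  FD 5: (12.464,-2.346) -> (17.402,-3.128) [heading=351, draw]
  REPEAT 2 [
    -- iteration 1/2 --
    RT 90: heading 351 -> 261
    FD 8: (17.402,-3.128) -> (16.151,-11.029) [heading=261, draw]
    LT 9: heading 261 -> 270
    -- iteration 2/2 --
    RT 90: heading 270 -> 180
    FD 8: (16.151,-11.029) -> (8.151,-11.029) [heading=180, draw]
    LT 9: heading 180 -> 189
  ]
  -- iteration 4/4 --
  FD 19: (8.151,-11.029) -> (-10.615,-14.002) [heading=189, draw]
  FD 5: (-10.615,-14.002) -> (-15.554,-14.784) [heading=189, draw]
  REPEAT 2 [
    -- iteration 1/2 --
    RT 90: heading 189 -> 99
    FD 8: (-15.554,-14.784) -> (-16.805,-6.882) [heading=99, draw]
    LT 9: heading 99 -> 108
    -- iteration 2/2 --
    RT 90: heading 108 -> 18
    FD 8: (-16.805,-6.882) -> (-9.197,-4.41) [heading=18, draw]
    LT 9: heading 18 -> 27
  ]
]
Final: pos=(-9.197,-4.41), heading=27, 16 segment(s) drawn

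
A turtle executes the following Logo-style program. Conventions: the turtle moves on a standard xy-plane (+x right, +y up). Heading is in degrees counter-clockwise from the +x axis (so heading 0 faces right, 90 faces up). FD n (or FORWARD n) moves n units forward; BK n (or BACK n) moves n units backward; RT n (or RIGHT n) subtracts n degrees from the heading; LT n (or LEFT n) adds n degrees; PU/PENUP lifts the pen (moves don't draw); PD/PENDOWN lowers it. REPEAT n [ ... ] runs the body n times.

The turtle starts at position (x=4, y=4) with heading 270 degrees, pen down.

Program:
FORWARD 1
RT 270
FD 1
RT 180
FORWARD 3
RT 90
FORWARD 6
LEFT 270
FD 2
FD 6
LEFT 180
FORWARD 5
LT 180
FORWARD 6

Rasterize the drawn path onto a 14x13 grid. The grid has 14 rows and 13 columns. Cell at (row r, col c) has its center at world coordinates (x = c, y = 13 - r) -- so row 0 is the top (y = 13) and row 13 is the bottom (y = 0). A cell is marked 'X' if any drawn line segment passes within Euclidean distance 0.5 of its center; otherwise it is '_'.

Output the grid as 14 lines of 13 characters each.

Answer: _____________
_____________
_____________
_____________
__XXXXXXXXXX_
__X__________
__X__________
__X__________
__X__________
__X_X________
__XXXX_______
_____________
_____________
_____________

Derivation:
Segment 0: (4,4) -> (4,3)
Segment 1: (4,3) -> (5,3)
Segment 2: (5,3) -> (2,3)
Segment 3: (2,3) -> (2,9)
Segment 4: (2,9) -> (4,9)
Segment 5: (4,9) -> (10,9)
Segment 6: (10,9) -> (5,9)
Segment 7: (5,9) -> (11,9)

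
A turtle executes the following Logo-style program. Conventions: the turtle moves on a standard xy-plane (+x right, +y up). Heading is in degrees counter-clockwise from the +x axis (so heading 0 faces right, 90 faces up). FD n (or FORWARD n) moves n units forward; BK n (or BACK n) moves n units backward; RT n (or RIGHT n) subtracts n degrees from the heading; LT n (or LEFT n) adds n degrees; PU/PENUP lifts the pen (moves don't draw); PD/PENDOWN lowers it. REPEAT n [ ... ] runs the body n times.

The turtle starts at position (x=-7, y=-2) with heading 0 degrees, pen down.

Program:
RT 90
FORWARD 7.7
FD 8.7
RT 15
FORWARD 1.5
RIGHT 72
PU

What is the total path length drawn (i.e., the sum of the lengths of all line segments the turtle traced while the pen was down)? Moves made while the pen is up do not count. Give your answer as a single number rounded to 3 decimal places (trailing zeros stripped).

Answer: 17.9

Derivation:
Executing turtle program step by step:
Start: pos=(-7,-2), heading=0, pen down
RT 90: heading 0 -> 270
FD 7.7: (-7,-2) -> (-7,-9.7) [heading=270, draw]
FD 8.7: (-7,-9.7) -> (-7,-18.4) [heading=270, draw]
RT 15: heading 270 -> 255
FD 1.5: (-7,-18.4) -> (-7.388,-19.849) [heading=255, draw]
RT 72: heading 255 -> 183
PU: pen up
Final: pos=(-7.388,-19.849), heading=183, 3 segment(s) drawn

Segment lengths:
  seg 1: (-7,-2) -> (-7,-9.7), length = 7.7
  seg 2: (-7,-9.7) -> (-7,-18.4), length = 8.7
  seg 3: (-7,-18.4) -> (-7.388,-19.849), length = 1.5
Total = 17.9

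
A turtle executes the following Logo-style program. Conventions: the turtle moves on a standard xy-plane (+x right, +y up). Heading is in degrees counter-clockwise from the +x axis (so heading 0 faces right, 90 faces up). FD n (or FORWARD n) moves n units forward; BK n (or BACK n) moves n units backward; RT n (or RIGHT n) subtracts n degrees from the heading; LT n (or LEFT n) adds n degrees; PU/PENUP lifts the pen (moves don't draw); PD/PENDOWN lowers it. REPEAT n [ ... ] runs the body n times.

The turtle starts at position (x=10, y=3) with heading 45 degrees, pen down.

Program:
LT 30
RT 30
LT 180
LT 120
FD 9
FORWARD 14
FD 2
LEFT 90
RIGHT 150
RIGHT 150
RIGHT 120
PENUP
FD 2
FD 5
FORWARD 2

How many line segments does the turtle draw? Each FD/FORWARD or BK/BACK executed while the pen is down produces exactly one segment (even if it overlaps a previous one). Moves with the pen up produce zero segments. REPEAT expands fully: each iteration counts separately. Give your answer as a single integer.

Answer: 3

Derivation:
Executing turtle program step by step:
Start: pos=(10,3), heading=45, pen down
LT 30: heading 45 -> 75
RT 30: heading 75 -> 45
LT 180: heading 45 -> 225
LT 120: heading 225 -> 345
FD 9: (10,3) -> (18.693,0.671) [heading=345, draw]
FD 14: (18.693,0.671) -> (32.216,-2.953) [heading=345, draw]
FD 2: (32.216,-2.953) -> (34.148,-3.47) [heading=345, draw]
LT 90: heading 345 -> 75
RT 150: heading 75 -> 285
RT 150: heading 285 -> 135
RT 120: heading 135 -> 15
PU: pen up
FD 2: (34.148,-3.47) -> (36.08,-2.953) [heading=15, move]
FD 5: (36.08,-2.953) -> (40.91,-1.659) [heading=15, move]
FD 2: (40.91,-1.659) -> (42.841,-1.141) [heading=15, move]
Final: pos=(42.841,-1.141), heading=15, 3 segment(s) drawn
Segments drawn: 3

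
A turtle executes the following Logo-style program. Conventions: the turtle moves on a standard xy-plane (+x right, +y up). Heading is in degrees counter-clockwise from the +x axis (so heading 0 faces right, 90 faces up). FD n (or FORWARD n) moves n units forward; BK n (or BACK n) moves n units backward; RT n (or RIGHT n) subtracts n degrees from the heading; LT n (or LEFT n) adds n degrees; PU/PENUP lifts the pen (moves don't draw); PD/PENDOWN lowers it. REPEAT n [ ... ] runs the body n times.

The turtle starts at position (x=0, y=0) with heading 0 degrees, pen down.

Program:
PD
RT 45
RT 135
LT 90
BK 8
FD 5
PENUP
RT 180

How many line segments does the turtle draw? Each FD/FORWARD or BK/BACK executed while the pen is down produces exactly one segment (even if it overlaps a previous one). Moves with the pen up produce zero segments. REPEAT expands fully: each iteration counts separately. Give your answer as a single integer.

Executing turtle program step by step:
Start: pos=(0,0), heading=0, pen down
PD: pen down
RT 45: heading 0 -> 315
RT 135: heading 315 -> 180
LT 90: heading 180 -> 270
BK 8: (0,0) -> (0,8) [heading=270, draw]
FD 5: (0,8) -> (0,3) [heading=270, draw]
PU: pen up
RT 180: heading 270 -> 90
Final: pos=(0,3), heading=90, 2 segment(s) drawn
Segments drawn: 2

Answer: 2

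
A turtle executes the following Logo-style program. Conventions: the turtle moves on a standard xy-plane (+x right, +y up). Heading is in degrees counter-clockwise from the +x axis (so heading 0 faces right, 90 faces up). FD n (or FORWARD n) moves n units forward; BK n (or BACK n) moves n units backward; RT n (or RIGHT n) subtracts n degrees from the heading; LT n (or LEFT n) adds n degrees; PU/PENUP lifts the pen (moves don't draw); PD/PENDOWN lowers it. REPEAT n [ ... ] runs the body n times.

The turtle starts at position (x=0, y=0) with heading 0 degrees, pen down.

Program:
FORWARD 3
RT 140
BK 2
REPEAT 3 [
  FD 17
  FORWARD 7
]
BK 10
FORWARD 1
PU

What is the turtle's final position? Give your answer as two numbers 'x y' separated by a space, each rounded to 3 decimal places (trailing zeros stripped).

Answer: -43.729 -39.21

Derivation:
Executing turtle program step by step:
Start: pos=(0,0), heading=0, pen down
FD 3: (0,0) -> (3,0) [heading=0, draw]
RT 140: heading 0 -> 220
BK 2: (3,0) -> (4.532,1.286) [heading=220, draw]
REPEAT 3 [
  -- iteration 1/3 --
  FD 17: (4.532,1.286) -> (-8.491,-9.642) [heading=220, draw]
  FD 7: (-8.491,-9.642) -> (-13.853,-14.141) [heading=220, draw]
  -- iteration 2/3 --
  FD 17: (-13.853,-14.141) -> (-26.876,-25.069) [heading=220, draw]
  FD 7: (-26.876,-25.069) -> (-32.238,-29.568) [heading=220, draw]
  -- iteration 3/3 --
  FD 17: (-32.238,-29.568) -> (-45.261,-40.496) [heading=220, draw]
  FD 7: (-45.261,-40.496) -> (-50.623,-44.995) [heading=220, draw]
]
BK 10: (-50.623,-44.995) -> (-42.963,-38.567) [heading=220, draw]
FD 1: (-42.963,-38.567) -> (-43.729,-39.21) [heading=220, draw]
PU: pen up
Final: pos=(-43.729,-39.21), heading=220, 10 segment(s) drawn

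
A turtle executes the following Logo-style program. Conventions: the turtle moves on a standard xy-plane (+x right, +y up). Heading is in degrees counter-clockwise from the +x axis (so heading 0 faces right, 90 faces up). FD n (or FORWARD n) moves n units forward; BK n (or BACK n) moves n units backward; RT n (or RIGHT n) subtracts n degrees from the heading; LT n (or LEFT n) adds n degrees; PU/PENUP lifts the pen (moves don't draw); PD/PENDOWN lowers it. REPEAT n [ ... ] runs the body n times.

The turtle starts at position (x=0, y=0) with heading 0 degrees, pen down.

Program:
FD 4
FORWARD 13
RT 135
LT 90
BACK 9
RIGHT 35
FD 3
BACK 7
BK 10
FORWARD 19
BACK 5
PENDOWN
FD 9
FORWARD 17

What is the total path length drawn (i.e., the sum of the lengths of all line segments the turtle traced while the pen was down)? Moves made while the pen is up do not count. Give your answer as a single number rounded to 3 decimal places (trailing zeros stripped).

Answer: 96

Derivation:
Executing turtle program step by step:
Start: pos=(0,0), heading=0, pen down
FD 4: (0,0) -> (4,0) [heading=0, draw]
FD 13: (4,0) -> (17,0) [heading=0, draw]
RT 135: heading 0 -> 225
LT 90: heading 225 -> 315
BK 9: (17,0) -> (10.636,6.364) [heading=315, draw]
RT 35: heading 315 -> 280
FD 3: (10.636,6.364) -> (11.157,3.41) [heading=280, draw]
BK 7: (11.157,3.41) -> (9.941,10.303) [heading=280, draw]
BK 10: (9.941,10.303) -> (8.205,20.151) [heading=280, draw]
FD 19: (8.205,20.151) -> (11.504,1.44) [heading=280, draw]
BK 5: (11.504,1.44) -> (10.636,6.364) [heading=280, draw]
PD: pen down
FD 9: (10.636,6.364) -> (12.199,-2.499) [heading=280, draw]
FD 17: (12.199,-2.499) -> (15.151,-19.241) [heading=280, draw]
Final: pos=(15.151,-19.241), heading=280, 10 segment(s) drawn

Segment lengths:
  seg 1: (0,0) -> (4,0), length = 4
  seg 2: (4,0) -> (17,0), length = 13
  seg 3: (17,0) -> (10.636,6.364), length = 9
  seg 4: (10.636,6.364) -> (11.157,3.41), length = 3
  seg 5: (11.157,3.41) -> (9.941,10.303), length = 7
  seg 6: (9.941,10.303) -> (8.205,20.151), length = 10
  seg 7: (8.205,20.151) -> (11.504,1.44), length = 19
  seg 8: (11.504,1.44) -> (10.636,6.364), length = 5
  seg 9: (10.636,6.364) -> (12.199,-2.499), length = 9
  seg 10: (12.199,-2.499) -> (15.151,-19.241), length = 17
Total = 96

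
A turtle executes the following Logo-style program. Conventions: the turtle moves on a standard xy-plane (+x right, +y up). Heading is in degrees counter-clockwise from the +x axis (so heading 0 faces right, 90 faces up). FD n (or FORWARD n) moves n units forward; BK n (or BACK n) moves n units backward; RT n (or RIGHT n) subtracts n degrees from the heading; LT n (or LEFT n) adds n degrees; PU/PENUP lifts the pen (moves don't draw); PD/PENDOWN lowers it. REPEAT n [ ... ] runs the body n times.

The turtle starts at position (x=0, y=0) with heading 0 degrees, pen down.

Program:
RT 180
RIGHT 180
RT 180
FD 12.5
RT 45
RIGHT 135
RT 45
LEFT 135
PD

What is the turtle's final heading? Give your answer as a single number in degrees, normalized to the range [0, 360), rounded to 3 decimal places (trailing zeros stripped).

Answer: 90

Derivation:
Executing turtle program step by step:
Start: pos=(0,0), heading=0, pen down
RT 180: heading 0 -> 180
RT 180: heading 180 -> 0
RT 180: heading 0 -> 180
FD 12.5: (0,0) -> (-12.5,0) [heading=180, draw]
RT 45: heading 180 -> 135
RT 135: heading 135 -> 0
RT 45: heading 0 -> 315
LT 135: heading 315 -> 90
PD: pen down
Final: pos=(-12.5,0), heading=90, 1 segment(s) drawn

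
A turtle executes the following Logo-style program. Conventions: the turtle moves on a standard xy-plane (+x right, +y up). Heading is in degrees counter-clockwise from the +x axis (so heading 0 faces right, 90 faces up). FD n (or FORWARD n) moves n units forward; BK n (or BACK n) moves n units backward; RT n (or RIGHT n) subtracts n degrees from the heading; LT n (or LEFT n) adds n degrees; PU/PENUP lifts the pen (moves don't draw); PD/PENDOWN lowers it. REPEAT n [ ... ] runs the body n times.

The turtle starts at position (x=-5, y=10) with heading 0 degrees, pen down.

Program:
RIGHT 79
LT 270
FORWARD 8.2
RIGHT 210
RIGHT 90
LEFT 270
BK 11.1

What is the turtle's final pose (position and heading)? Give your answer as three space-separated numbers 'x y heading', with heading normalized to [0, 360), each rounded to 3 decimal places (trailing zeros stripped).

Answer: -2.554 4.822 161

Derivation:
Executing turtle program step by step:
Start: pos=(-5,10), heading=0, pen down
RT 79: heading 0 -> 281
LT 270: heading 281 -> 191
FD 8.2: (-5,10) -> (-13.049,8.435) [heading=191, draw]
RT 210: heading 191 -> 341
RT 90: heading 341 -> 251
LT 270: heading 251 -> 161
BK 11.1: (-13.049,8.435) -> (-2.554,4.822) [heading=161, draw]
Final: pos=(-2.554,4.822), heading=161, 2 segment(s) drawn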